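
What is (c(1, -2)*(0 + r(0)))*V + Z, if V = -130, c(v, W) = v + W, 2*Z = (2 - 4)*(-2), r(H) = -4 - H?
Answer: -518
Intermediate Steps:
Z = 2 (Z = ((2 - 4)*(-2))/2 = (-2*(-2))/2 = (½)*4 = 2)
c(v, W) = W + v
(c(1, -2)*(0 + r(0)))*V + Z = ((-2 + 1)*(0 + (-4 - 1*0)))*(-130) + 2 = -(0 + (-4 + 0))*(-130) + 2 = -(0 - 4)*(-130) + 2 = -1*(-4)*(-130) + 2 = 4*(-130) + 2 = -520 + 2 = -518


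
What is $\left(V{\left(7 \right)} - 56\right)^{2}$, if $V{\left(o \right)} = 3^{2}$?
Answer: $2209$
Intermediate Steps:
$V{\left(o \right)} = 9$
$\left(V{\left(7 \right)} - 56\right)^{2} = \left(9 - 56\right)^{2} = \left(-47\right)^{2} = 2209$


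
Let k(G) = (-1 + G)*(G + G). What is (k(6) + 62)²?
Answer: 14884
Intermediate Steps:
k(G) = 2*G*(-1 + G) (k(G) = (-1 + G)*(2*G) = 2*G*(-1 + G))
(k(6) + 62)² = (2*6*(-1 + 6) + 62)² = (2*6*5 + 62)² = (60 + 62)² = 122² = 14884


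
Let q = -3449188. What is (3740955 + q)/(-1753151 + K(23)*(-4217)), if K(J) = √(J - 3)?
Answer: -511511607817/3073182767021 + 2460762878*√5/3073182767021 ≈ -0.16465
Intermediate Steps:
K(J) = √(-3 + J)
(3740955 + q)/(-1753151 + K(23)*(-4217)) = (3740955 - 3449188)/(-1753151 + √(-3 + 23)*(-4217)) = 291767/(-1753151 + √20*(-4217)) = 291767/(-1753151 + (2*√5)*(-4217)) = 291767/(-1753151 - 8434*√5)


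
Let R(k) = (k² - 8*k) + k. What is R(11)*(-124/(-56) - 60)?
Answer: -17798/7 ≈ -2542.6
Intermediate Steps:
R(k) = k² - 7*k
R(11)*(-124/(-56) - 60) = (11*(-7 + 11))*(-124/(-56) - 60) = (11*4)*(-124*(-1/56) - 60) = 44*(31/14 - 60) = 44*(-809/14) = -17798/7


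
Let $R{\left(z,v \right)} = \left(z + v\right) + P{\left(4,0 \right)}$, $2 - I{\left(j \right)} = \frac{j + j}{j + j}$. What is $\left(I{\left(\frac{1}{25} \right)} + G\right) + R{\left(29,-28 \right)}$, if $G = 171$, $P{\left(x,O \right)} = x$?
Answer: $177$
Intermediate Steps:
$I{\left(j \right)} = 1$ ($I{\left(j \right)} = 2 - \frac{j + j}{j + j} = 2 - \frac{2 j}{2 j} = 2 - 2 j \frac{1}{2 j} = 2 - 1 = 1$)
$R{\left(z,v \right)} = 4 + v + z$ ($R{\left(z,v \right)} = \left(z + v\right) + 4 = \left(v + z\right) + 4 = 4 + v + z$)
$\left(I{\left(\frac{1}{25} \right)} + G\right) + R{\left(29,-28 \right)} = \left(1 + 171\right) + \left(4 - 28 + 29\right) = 172 + 5 = 177$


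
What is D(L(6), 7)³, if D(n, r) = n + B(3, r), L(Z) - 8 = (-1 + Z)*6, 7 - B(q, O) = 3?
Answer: 74088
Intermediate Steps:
B(q, O) = 4 (B(q, O) = 7 - 1*3 = 7 - 3 = 4)
L(Z) = 2 + 6*Z (L(Z) = 8 + (-1 + Z)*6 = 8 + (-6 + 6*Z) = 2 + 6*Z)
D(n, r) = 4 + n (D(n, r) = n + 4 = 4 + n)
D(L(6), 7)³ = (4 + (2 + 6*6))³ = (4 + (2 + 36))³ = (4 + 38)³ = 42³ = 74088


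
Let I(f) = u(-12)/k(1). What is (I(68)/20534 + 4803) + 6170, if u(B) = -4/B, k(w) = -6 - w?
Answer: 4731711221/431214 ≈ 10973.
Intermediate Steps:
I(f) = -1/21 (I(f) = (-4/(-12))/(-6 - 1*1) = (-4*(-1/12))/(-6 - 1) = (⅓)/(-7) = (⅓)*(-⅐) = -1/21)
(I(68)/20534 + 4803) + 6170 = (-1/21/20534 + 4803) + 6170 = (-1/21*1/20534 + 4803) + 6170 = (-1/431214 + 4803) + 6170 = 2071120841/431214 + 6170 = 4731711221/431214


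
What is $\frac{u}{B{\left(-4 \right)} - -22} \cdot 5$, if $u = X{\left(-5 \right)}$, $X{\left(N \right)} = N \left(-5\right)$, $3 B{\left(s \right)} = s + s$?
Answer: $\frac{375}{58} \approx 6.4655$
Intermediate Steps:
$B{\left(s \right)} = \frac{2 s}{3}$ ($B{\left(s \right)} = \frac{s + s}{3} = \frac{2 s}{3}$)
$X{\left(N \right)} = - 5 N$
$u = 25$ ($u = \left(-5\right) \left(-5\right) = 25$)
$\frac{u}{B{\left(-4 \right)} - -22} \cdot 5 = \frac{25}{\frac{2}{3} \left(-4\right) - -22} \cdot 5 = \frac{25}{- \frac{8}{3} + 22} \cdot 5 = \frac{25}{\frac{58}{3}} \cdot 5 = 25 \cdot \frac{3}{58} \cdot 5 = \frac{75}{58} \cdot 5 = \frac{375}{58}$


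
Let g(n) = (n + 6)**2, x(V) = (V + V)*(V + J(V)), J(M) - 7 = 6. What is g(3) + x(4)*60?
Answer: 8241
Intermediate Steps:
J(M) = 13 (J(M) = 7 + 6 = 13)
x(V) = 2*V*(13 + V) (x(V) = (V + V)*(V + 13) = (2*V)*(13 + V) = 2*V*(13 + V))
g(n) = (6 + n)**2
g(3) + x(4)*60 = (6 + 3)**2 + (2*4*(13 + 4))*60 = 9**2 + (2*4*17)*60 = 81 + 136*60 = 81 + 8160 = 8241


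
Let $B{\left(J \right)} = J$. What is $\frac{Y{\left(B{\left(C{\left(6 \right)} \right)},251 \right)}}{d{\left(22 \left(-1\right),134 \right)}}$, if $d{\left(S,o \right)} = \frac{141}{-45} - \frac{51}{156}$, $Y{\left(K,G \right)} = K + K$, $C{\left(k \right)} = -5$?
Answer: $\frac{7800}{2699} \approx 2.89$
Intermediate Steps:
$Y{\left(K,G \right)} = 2 K$
$d{\left(S,o \right)} = - \frac{2699}{780}$ ($d{\left(S,o \right)} = 141 \left(- \frac{1}{45}\right) - \frac{17}{52} = - \frac{47}{15} - \frac{17}{52} = - \frac{2699}{780}$)
$\frac{Y{\left(B{\left(C{\left(6 \right)} \right)},251 \right)}}{d{\left(22 \left(-1\right),134 \right)}} = \frac{2 \left(-5\right)}{- \frac{2699}{780}} = \left(-10\right) \left(- \frac{780}{2699}\right) = \frac{7800}{2699}$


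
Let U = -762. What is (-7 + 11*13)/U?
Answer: -68/381 ≈ -0.17848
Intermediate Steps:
(-7 + 11*13)/U = (-7 + 11*13)/(-762) = (-7 + 143)*(-1/762) = 136*(-1/762) = -68/381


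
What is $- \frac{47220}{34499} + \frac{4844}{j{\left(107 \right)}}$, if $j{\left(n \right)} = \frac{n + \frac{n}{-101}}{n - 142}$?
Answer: $- \frac{29562513023}{18456965} \approx -1601.7$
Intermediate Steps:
$j{\left(n \right)} = \frac{100 n}{101 \left(-142 + n\right)}$ ($j{\left(n \right)} = \frac{n + n \left(- \frac{1}{101}\right)}{-142 + n} = \frac{n - \frac{n}{101}}{-142 + n} = \frac{\frac{100}{101} n}{-142 + n} = \frac{100 n}{101 \left(-142 + n\right)}$)
$- \frac{47220}{34499} + \frac{4844}{j{\left(107 \right)}} = - \frac{47220}{34499} + \frac{4844}{\frac{100}{101} \cdot 107 \frac{1}{-142 + 107}} = \left(-47220\right) \frac{1}{34499} + \frac{4844}{\frac{100}{101} \cdot 107 \frac{1}{-35}} = - \frac{47220}{34499} + \frac{4844}{\frac{100}{101} \cdot 107 \left(- \frac{1}{35}\right)} = - \frac{47220}{34499} + \frac{4844}{- \frac{2140}{707}} = - \frac{47220}{34499} + 4844 \left(- \frac{707}{2140}\right) = - \frac{47220}{34499} - \frac{856177}{535} = - \frac{29562513023}{18456965}$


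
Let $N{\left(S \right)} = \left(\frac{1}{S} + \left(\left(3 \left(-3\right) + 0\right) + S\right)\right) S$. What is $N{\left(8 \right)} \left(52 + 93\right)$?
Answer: $-1015$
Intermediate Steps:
$N{\left(S \right)} = S \left(-9 + S + \frac{1}{S}\right)$ ($N{\left(S \right)} = \left(\frac{1}{S} + \left(\left(-9 + 0\right) + S\right)\right) S = \left(\frac{1}{S} + \left(-9 + S\right)\right) S = \left(-9 + S + \frac{1}{S}\right) S = S \left(-9 + S + \frac{1}{S}\right)$)
$N{\left(8 \right)} \left(52 + 93\right) = \left(1 + 8^{2} - 72\right) \left(52 + 93\right) = \left(1 + 64 - 72\right) 145 = \left(-7\right) 145 = -1015$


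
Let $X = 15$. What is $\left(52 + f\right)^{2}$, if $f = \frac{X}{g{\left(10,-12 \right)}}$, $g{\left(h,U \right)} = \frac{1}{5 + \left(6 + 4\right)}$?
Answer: $76729$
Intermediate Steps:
$g{\left(h,U \right)} = \frac{1}{15}$ ($g{\left(h,U \right)} = \frac{1}{5 + 10} = \frac{1}{15}$)
$f = 225$ ($f = 15 \frac{1}{\frac{1}{15}} = 15 \cdot 15 = 225$)
$\left(52 + f\right)^{2} = \left(52 + 225\right)^{2} = 277^{2} = 76729$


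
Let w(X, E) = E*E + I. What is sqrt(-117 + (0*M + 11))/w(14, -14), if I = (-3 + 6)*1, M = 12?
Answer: I*sqrt(106)/199 ≈ 0.051737*I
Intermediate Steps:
I = 3 (I = 3*1 = 3)
w(X, E) = 3 + E**2 (w(X, E) = E*E + 3 = E**2 + 3 = 3 + E**2)
sqrt(-117 + (0*M + 11))/w(14, -14) = sqrt(-117 + (0*12 + 11))/(3 + (-14)**2) = sqrt(-117 + (0 + 11))/(3 + 196) = sqrt(-117 + 11)/199 = sqrt(-106)*(1/199) = (I*sqrt(106))*(1/199) = I*sqrt(106)/199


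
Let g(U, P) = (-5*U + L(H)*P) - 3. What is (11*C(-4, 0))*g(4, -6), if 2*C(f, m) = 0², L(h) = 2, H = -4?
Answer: 0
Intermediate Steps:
g(U, P) = -3 - 5*U + 2*P (g(U, P) = (-5*U + 2*P) - 3 = -3 - 5*U + 2*P)
C(f, m) = 0 (C(f, m) = (½)*0² = (½)*0 = 0)
(11*C(-4, 0))*g(4, -6) = (11*0)*(-3 - 5*4 + 2*(-6)) = 0*(-3 - 20 - 12) = 0*(-35) = 0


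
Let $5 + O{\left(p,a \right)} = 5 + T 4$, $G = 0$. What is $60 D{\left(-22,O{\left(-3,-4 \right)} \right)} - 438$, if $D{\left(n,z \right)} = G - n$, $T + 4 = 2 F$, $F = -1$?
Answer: $882$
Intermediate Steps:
$T = -6$ ($T = -4 + 2 \left(-1\right) = -4 - 2 = -6$)
$O{\left(p,a \right)} = -24$ ($O{\left(p,a \right)} = -5 + \left(5 - 24\right) = -5 - 19 = -24$)
$D{\left(n,z \right)} = - n$ ($D{\left(n,z \right)} = 0 - n = - n$)
$60 D{\left(-22,O{\left(-3,-4 \right)} \right)} - 438 = 60 \left(\left(-1\right) \left(-22\right)\right) - 438 = 60 \cdot 22 - 438 = 1320 - 438 = 882$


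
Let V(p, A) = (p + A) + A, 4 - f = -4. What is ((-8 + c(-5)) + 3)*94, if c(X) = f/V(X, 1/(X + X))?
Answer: -7990/13 ≈ -614.62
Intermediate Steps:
f = 8 (f = 4 - 1*(-4) = 4 + 4 = 8)
V(p, A) = p + 2*A (V(p, A) = (A + p) + A = p + 2*A)
c(X) = 8/(X + 1/X) (c(X) = 8/(X + 2/(X + X)) = 8/(X + 2/((2*X))) = 8/(X + 2*(1/(2*X))) = 8/(X + 1/X))
((-8 + c(-5)) + 3)*94 = ((-8 + 8*(-5)/(1 + (-5)**2)) + 3)*94 = ((-8 + 8*(-5)/(1 + 25)) + 3)*94 = ((-8 + 8*(-5)/26) + 3)*94 = ((-8 + 8*(-5)*(1/26)) + 3)*94 = ((-8 - 20/13) + 3)*94 = (-124/13 + 3)*94 = -85/13*94 = -7990/13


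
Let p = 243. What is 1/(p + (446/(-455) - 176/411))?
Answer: 187005/45178829 ≈ 0.0041392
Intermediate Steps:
1/(p + (446/(-455) - 176/411)) = 1/(243 + (446/(-455) - 176/411)) = 1/(243 + (446*(-1/455) - 176*1/411)) = 1/(243 + (-446/455 - 176/411)) = 1/(243 - 263386/187005) = 1/(45178829/187005) = 187005/45178829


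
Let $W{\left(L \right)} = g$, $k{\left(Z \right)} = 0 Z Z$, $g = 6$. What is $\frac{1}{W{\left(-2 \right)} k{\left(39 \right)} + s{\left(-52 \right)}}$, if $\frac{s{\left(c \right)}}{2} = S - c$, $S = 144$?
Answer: $\frac{1}{392} \approx 0.002551$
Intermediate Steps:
$s{\left(c \right)} = 288 - 2 c$ ($s{\left(c \right)} = 2 \left(144 - c\right) = 288 - 2 c$)
$k{\left(Z \right)} = 0$ ($k{\left(Z \right)} = 0 Z = 0$)
$W{\left(L \right)} = 6$
$\frac{1}{W{\left(-2 \right)} k{\left(39 \right)} + s{\left(-52 \right)}} = \frac{1}{6 \cdot 0 + \left(288 - -104\right)} = \frac{1}{0 + \left(288 + 104\right)} = \frac{1}{0 + 392} = \frac{1}{392}$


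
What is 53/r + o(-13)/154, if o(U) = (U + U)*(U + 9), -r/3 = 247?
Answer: 34451/57057 ≈ 0.60380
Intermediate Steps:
r = -741 (r = -3*247 = -741)
o(U) = 2*U*(9 + U) (o(U) = (2*U)*(9 + U) = 2*U*(9 + U))
53/r + o(-13)/154 = 53/(-741) + (2*(-13)*(9 - 13))/154 = 53*(-1/741) + (2*(-13)*(-4))*(1/154) = -53/741 + 104*(1/154) = -53/741 + 52/77 = 34451/57057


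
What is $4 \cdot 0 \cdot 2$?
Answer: $0$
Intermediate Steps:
$4 \cdot 0 \cdot 2 = 0 \cdot 2 = 0$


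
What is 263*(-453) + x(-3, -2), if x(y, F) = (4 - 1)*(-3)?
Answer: -119148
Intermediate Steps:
x(y, F) = -9 (x(y, F) = 3*(-3) = -9)
263*(-453) + x(-3, -2) = 263*(-453) - 9 = -119139 - 9 = -119148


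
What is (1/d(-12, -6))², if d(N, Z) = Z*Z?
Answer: 1/1296 ≈ 0.00077160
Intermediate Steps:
d(N, Z) = Z²
(1/d(-12, -6))² = (1/((-6)²))² = (1/36)² = 1/1296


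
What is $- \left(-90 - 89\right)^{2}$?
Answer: $-32041$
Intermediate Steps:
$- \left(-90 - 89\right)^{2} = - \left(-179\right)^{2} = \left(-1\right) 32041 = -32041$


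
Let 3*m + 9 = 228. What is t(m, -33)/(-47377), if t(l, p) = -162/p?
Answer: -54/521147 ≈ -0.00010362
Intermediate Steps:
m = 73 (m = -3 + (⅓)*228 = -3 + 76 = 73)
t(m, -33)/(-47377) = -162/(-33)/(-47377) = -162*(-1/33)*(-1/47377) = (54/11)*(-1/47377) = -54/521147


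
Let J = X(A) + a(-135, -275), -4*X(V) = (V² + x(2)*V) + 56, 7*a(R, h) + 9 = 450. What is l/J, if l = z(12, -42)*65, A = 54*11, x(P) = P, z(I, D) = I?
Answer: -780/88457 ≈ -0.0088178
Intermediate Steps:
a(R, h) = 63 (a(R, h) = -9/7 + (⅐)*450 = -9/7 + 450/7 = 63)
A = 594
X(V) = -14 - V/2 - V²/4 (X(V) = -((V² + 2*V) + 56)/4 = -(56 + V² + 2*V)/4 = -14 - V/2 - V²/4)
J = -88457 (J = (-14 - ½*594 - ¼*594²) + 63 = (-14 - 297 - ¼*352836) + 63 = (-14 - 297 - 88209) + 63 = -88520 + 63 = -88457)
l = 780 (l = 12*65 = 780)
l/J = 780/(-88457) = 780*(-1/88457) = -780/88457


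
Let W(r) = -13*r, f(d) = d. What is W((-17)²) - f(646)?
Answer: -4403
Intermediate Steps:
W((-17)²) - f(646) = -13*(-17)² - 1*646 = -13*289 - 646 = -3757 - 646 = -4403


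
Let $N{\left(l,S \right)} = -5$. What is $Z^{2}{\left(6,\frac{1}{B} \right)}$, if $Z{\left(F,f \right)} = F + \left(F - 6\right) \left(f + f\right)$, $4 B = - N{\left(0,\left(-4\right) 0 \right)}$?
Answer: $36$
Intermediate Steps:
$B = \frac{5}{4}$ ($B = \frac{\left(-1\right) \left(-5\right)}{4} = \frac{1}{4} \cdot 5 = \frac{5}{4} \approx 1.25$)
$Z{\left(F,f \right)} = F + 2 f \left(-6 + F\right)$ ($Z{\left(F,f \right)} = F + \left(-6 + F\right) 2 f = F + 2 f \left(-6 + F\right)$)
$Z^{2}{\left(6,\frac{1}{B} \right)} = \left(6 - \frac{12}{\frac{5}{4}} + 2 \cdot 6 \frac{1}{\frac{5}{4}}\right)^{2} = \left(6 - \frac{48}{5} + 2 \cdot 6 \cdot \frac{4}{5}\right)^{2} = \left(6 - \frac{48}{5} + \frac{48}{5}\right)^{2} = 6^{2} = 36$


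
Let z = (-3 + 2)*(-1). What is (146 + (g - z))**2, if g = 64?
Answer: 43681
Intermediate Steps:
z = 1 (z = -1*(-1) = 1)
(146 + (g - z))**2 = (146 + (64 - 1*1))**2 = (146 + (64 - 1))**2 = (146 + 63)**2 = 209**2 = 43681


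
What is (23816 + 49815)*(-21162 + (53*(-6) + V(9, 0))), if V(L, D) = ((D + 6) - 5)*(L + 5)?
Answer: -1580563046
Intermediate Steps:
V(L, D) = (1 + D)*(5 + L) (V(L, D) = ((6 + D) - 5)*(5 + L) = (1 + D)*(5 + L))
(23816 + 49815)*(-21162 + (53*(-6) + V(9, 0))) = (23816 + 49815)*(-21162 + (53*(-6) + (5 + 9 + 5*0 + 0*9))) = 73631*(-21162 + (-318 + (5 + 9 + 0 + 0))) = 73631*(-21162 + (-318 + 14)) = 73631*(-21162 - 304) = 73631*(-21466) = -1580563046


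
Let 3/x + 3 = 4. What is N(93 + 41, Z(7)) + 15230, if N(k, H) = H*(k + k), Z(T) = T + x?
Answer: 17910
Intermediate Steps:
x = 3 (x = 3/(-3 + 4) = 3/1 = 3*1 = 3)
Z(T) = 3 + T (Z(T) = T + 3 = 3 + T)
N(k, H) = 2*H*k (N(k, H) = H*(2*k) = 2*H*k)
N(93 + 41, Z(7)) + 15230 = 2*(3 + 7)*(93 + 41) + 15230 = 2*10*134 + 15230 = 2680 + 15230 = 17910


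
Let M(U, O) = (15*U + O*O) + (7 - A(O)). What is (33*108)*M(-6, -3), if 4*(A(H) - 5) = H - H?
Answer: -281556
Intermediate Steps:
A(H) = 5 (A(H) = 5 + (H - H)/4 = 5 + (¼)*0 = 5 + 0 = 5)
M(U, O) = 2 + O² + 15*U (M(U, O) = (15*U + O*O) + (7 - 1*5) = (15*U + O²) + (7 - 5) = (O² + 15*U) + 2 = 2 + O² + 15*U)
(33*108)*M(-6, -3) = (33*108)*(2 + (-3)² + 15*(-6)) = 3564*(2 + 9 - 90) = 3564*(-79) = -281556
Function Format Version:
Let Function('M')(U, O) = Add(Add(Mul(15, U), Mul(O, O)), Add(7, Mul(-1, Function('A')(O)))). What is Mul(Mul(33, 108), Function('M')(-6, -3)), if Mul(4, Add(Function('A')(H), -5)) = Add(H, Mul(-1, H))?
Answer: -281556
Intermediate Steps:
Function('A')(H) = 5 (Function('A')(H) = Add(5, Mul(Rational(1, 4), Add(H, Mul(-1, H)))) = Add(5, Mul(Rational(1, 4), 0)) = Add(5, 0) = 5)
Function('M')(U, O) = Add(2, Pow(O, 2), Mul(15, U)) (Function('M')(U, O) = Add(Add(Mul(15, U), Mul(O, O)), Add(7, Mul(-1, 5))) = Add(Add(Mul(15, U), Pow(O, 2)), Add(7, -5)) = Add(Add(Pow(O, 2), Mul(15, U)), 2) = Add(2, Pow(O, 2), Mul(15, U)))
Mul(Mul(33, 108), Function('M')(-6, -3)) = Mul(Mul(33, 108), Add(2, Pow(-3, 2), Mul(15, -6))) = Mul(3564, Add(2, 9, -90)) = Mul(3564, -79) = -281556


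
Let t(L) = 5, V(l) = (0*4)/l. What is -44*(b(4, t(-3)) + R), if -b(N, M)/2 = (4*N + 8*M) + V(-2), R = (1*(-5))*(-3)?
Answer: 4268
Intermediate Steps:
V(l) = 0 (V(l) = 0/l = 0)
R = 15 (R = -5*(-3) = 15)
b(N, M) = -16*M - 8*N (b(N, M) = -2*((4*N + 8*M) + 0) = -2*(4*N + 8*M) = -16*M - 8*N)
-44*(b(4, t(-3)) + R) = -44*((-16*5 - 8*4) + 15) = -44*((-80 - 32) + 15) = -44*(-112 + 15) = -44*(-97) = 4268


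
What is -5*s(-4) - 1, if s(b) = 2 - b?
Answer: -31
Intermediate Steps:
-5*s(-4) - 1 = -5*(2 - 1*(-4)) - 1 = -5*(2 + 4) - 1 = -5*6 - 1 = -30 - 1 = -31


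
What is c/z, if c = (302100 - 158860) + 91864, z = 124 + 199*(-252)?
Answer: -29388/6253 ≈ -4.6998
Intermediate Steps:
z = -50024 (z = 124 - 50148 = -50024)
c = 235104 (c = 143240 + 91864 = 235104)
c/z = 235104/(-50024) = 235104*(-1/50024) = -29388/6253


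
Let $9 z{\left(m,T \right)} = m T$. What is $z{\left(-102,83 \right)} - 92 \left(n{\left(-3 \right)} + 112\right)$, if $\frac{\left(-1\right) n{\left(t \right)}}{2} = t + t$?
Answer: $- \frac{37046}{3} \approx -12349.0$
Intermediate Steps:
$n{\left(t \right)} = - 4 t$ ($n{\left(t \right)} = - 2 \left(t + t\right) = - 2 \cdot 2 t = - 4 t$)
$z{\left(m,T \right)} = \frac{T m}{9}$ ($z{\left(m,T \right)} = \frac{m T}{9} = \frac{T m}{9}$)
$z{\left(-102,83 \right)} - 92 \left(n{\left(-3 \right)} + 112\right) = \frac{1}{9} \cdot 83 \left(-102\right) - 92 \left(\left(-4\right) \left(-3\right) + 112\right) = - \frac{2822}{3} - 92 \left(12 + 112\right) = - \frac{2822}{3} - 92 \cdot 124 = - \frac{2822}{3} - 11408 = - \frac{37046}{3}$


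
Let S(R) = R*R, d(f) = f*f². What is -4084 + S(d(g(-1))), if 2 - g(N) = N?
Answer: -3355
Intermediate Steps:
g(N) = 2 - N
d(f) = f³
S(R) = R²
-4084 + S(d(g(-1))) = -4084 + ((2 - 1*(-1))³)² = -4084 + ((2 + 1)³)² = -4084 + (3³)² = -4084 + 27² = -4084 + 729 = -3355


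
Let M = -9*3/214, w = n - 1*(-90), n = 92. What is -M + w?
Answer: 38975/214 ≈ 182.13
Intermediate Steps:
w = 182 (w = 92 - 1*(-90) = 92 + 90 = 182)
M = -27/214 (M = -27*1/214 = -27/214 ≈ -0.12617)
-M + w = -1*(-27/214) + 182 = 27/214 + 182 = 38975/214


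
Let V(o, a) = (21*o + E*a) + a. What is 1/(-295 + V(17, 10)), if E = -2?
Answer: 1/52 ≈ 0.019231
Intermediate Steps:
V(o, a) = -a + 21*o (V(o, a) = (21*o - 2*a) + a = (-2*a + 21*o) + a = -a + 21*o)
1/(-295 + V(17, 10)) = 1/(-295 + (-1*10 + 21*17)) = 1/(-295 + (-10 + 357)) = 1/(-295 + 347) = 1/52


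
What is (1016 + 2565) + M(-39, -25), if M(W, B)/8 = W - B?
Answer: 3469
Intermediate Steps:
M(W, B) = -8*B + 8*W (M(W, B) = 8*(W - B) = -8*B + 8*W)
(1016 + 2565) + M(-39, -25) = (1016 + 2565) + (-8*(-25) + 8*(-39)) = 3581 + (200 - 312) = 3581 - 112 = 3469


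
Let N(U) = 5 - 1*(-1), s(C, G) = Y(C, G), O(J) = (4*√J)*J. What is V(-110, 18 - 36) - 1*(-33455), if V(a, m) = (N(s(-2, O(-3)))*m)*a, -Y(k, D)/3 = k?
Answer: 45335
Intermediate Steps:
O(J) = 4*J^(3/2)
Y(k, D) = -3*k
s(C, G) = -3*C
N(U) = 6 (N(U) = 5 + 1 = 6)
V(a, m) = 6*a*m (V(a, m) = (6*m)*a = 6*a*m)
V(-110, 18 - 36) - 1*(-33455) = 6*(-110)*(18 - 36) - 1*(-33455) = 6*(-110)*(-18) + 33455 = 11880 + 33455 = 45335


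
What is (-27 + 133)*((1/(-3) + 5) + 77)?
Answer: 25970/3 ≈ 8656.7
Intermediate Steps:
(-27 + 133)*((1/(-3) + 5) + 77) = 106*((-1/3 + 5) + 77) = 106*(14/3 + 77) = 106*(245/3) = 25970/3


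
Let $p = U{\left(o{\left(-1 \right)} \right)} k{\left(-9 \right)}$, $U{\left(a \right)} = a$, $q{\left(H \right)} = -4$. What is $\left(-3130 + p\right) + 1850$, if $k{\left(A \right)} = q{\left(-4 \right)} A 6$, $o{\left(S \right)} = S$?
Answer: $-1496$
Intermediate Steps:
$k{\left(A \right)} = - 24 A$ ($k{\left(A \right)} = - 4 A 6 = - 24 A$)
$p = -216$ ($p = - \left(-24\right) \left(-9\right) = \left(-1\right) 216 = -216$)
$\left(-3130 + p\right) + 1850 = \left(-3130 - 216\right) + 1850 = -3346 + 1850 = -1496$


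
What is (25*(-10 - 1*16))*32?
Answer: -20800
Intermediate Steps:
(25*(-10 - 1*16))*32 = (25*(-10 - 16))*32 = (25*(-26))*32 = -650*32 = -20800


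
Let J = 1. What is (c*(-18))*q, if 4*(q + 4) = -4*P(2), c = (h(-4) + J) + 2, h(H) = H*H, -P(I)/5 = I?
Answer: -2052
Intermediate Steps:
P(I) = -5*I
h(H) = H**2
c = 19 (c = ((-4)**2 + 1) + 2 = (16 + 1) + 2 = 17 + 2 = 19)
q = 6 (q = -4 + (-(-20)*2)/4 = -4 + (-4*(-10))/4 = -4 + (1/4)*40 = -4 + 10 = 6)
(c*(-18))*q = (19*(-18))*6 = -342*6 = -2052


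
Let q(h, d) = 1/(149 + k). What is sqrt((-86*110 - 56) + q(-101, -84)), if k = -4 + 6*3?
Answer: I*sqrt(252830441)/163 ≈ 97.55*I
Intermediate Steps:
k = 14 (k = -4 + 18 = 14)
q(h, d) = 1/163 (q(h, d) = 1/(149 + 14) = 1/163)
sqrt((-86*110 - 56) + q(-101, -84)) = sqrt((-86*110 - 56) + 1/163) = sqrt((-9460 - 56) + 1/163) = sqrt(-9516 + 1/163) = sqrt(-1551107/163) = I*sqrt(252830441)/163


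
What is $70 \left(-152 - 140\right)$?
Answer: $-20440$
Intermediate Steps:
$70 \left(-152 - 140\right) = 70 \left(-292\right) = -20440$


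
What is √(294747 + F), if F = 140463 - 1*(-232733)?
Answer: √667943 ≈ 817.28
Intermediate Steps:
F = 373196 (F = 140463 + 232733 = 373196)
√(294747 + F) = √(294747 + 373196) = √667943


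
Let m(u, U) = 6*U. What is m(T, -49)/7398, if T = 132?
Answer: -49/1233 ≈ -0.039740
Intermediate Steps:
m(T, -49)/7398 = (6*(-49))/7398 = -294*1/7398 = -49/1233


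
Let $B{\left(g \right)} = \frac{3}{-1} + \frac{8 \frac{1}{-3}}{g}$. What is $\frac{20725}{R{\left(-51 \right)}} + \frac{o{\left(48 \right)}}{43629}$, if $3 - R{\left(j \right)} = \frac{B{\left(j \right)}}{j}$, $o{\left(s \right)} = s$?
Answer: $\frac{2351853243353}{333878194} \approx 7044.0$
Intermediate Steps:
$B{\left(g \right)} = -3 - \frac{8}{3 g}$ ($B{\left(g \right)} = 3 \left(-1\right) + \frac{8 \left(- \frac{1}{3}\right)}{g} = -3 - \frac{8}{3 g}$)
$R{\left(j \right)} = 3 - \frac{-3 - \frac{8}{3 j}}{j}$
$\frac{20725}{R{\left(-51 \right)}} + \frac{o{\left(48 \right)}}{43629} = \frac{20725}{3 + \frac{3}{-51} + \frac{8}{3 \cdot 2601}} + \frac{48}{43629} = \frac{20725}{3 + 3 \left(- \frac{1}{51}\right) + \frac{8}{3} \cdot \frac{1}{2601}} + 48 \cdot \frac{1}{43629} = \frac{20725}{3 - \frac{1}{17} + \frac{8}{7803}} + \frac{16}{14543} = \frac{20725}{\frac{22958}{7803}} + \frac{16}{14543} = 20725 \cdot \frac{7803}{22958} + \frac{16}{14543} = \frac{161717175}{22958} + \frac{16}{14543} = \frac{2351853243353}{333878194}$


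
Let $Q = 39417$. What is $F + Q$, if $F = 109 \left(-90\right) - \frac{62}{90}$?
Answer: $\frac{1332284}{45} \approx 29606.0$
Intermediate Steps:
$F = - \frac{441481}{45}$ ($F = -9810 - \frac{31}{45} = - \frac{441481}{45} \approx -9810.7$)
$F + Q = - \frac{441481}{45} + 39417 = \frac{1332284}{45}$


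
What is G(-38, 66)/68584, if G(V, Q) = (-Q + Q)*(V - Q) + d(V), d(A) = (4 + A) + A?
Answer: -9/8573 ≈ -0.0010498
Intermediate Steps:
d(A) = 4 + 2*A
G(V, Q) = 4 + 2*V (G(V, Q) = (-Q + Q)*(V - Q) + (4 + 2*V) = 0*(V - Q) + (4 + 2*V) = 0 + (4 + 2*V) = 4 + 2*V)
G(-38, 66)/68584 = (4 + 2*(-38))/68584 = (4 - 76)*(1/68584) = -72*1/68584 = -9/8573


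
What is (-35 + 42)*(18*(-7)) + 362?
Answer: -520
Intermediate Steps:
(-35 + 42)*(18*(-7)) + 362 = 7*(-126) + 362 = -882 + 362 = -520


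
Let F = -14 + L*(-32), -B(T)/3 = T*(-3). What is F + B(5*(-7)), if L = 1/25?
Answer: -8257/25 ≈ -330.28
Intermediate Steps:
B(T) = 9*T (B(T) = -3*T*(-3) = -(-9)*T = 9*T)
L = 1/25 ≈ 0.040000
F = -382/25 (F = -14 + (1/25)*(-32) = -14 - 32/25 = -382/25 ≈ -15.280)
F + B(5*(-7)) = -382/25 + 9*(5*(-7)) = -382/25 + 9*(-35) = -382/25 - 315 = -8257/25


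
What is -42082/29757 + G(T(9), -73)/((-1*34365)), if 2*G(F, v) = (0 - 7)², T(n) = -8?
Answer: -321528217/227244290 ≈ -1.4149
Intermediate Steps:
G(F, v) = 49/2 (G(F, v) = (0 - 7)²/2 = (½)*(-7)² = (½)*49 = 49/2)
-42082/29757 + G(T(9), -73)/((-1*34365)) = -42082/29757 + 49/(2*((-1*34365))) = -42082*1/29757 + (49/2)/(-34365) = -42082/29757 + (49/2)*(-1/34365) = -42082/29757 - 49/68730 = -321528217/227244290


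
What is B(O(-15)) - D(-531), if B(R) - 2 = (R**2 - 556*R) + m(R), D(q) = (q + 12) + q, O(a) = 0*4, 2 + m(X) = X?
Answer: 1050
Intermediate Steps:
m(X) = -2 + X
O(a) = 0
D(q) = 12 + 2*q (D(q) = (12 + q) + q = 12 + 2*q)
B(R) = R**2 - 555*R (B(R) = 2 + ((R**2 - 556*R) + (-2 + R)) = 2 + (-2 + R**2 - 555*R) = R**2 - 555*R)
B(O(-15)) - D(-531) = 0*(-555 + 0) - (12 + 2*(-531)) = 0*(-555) - (12 - 1062) = 0 - 1*(-1050) = 0 + 1050 = 1050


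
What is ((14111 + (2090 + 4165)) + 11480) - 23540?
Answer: 8306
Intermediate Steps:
((14111 + (2090 + 4165)) + 11480) - 23540 = ((14111 + 6255) + 11480) - 23540 = (20366 + 11480) - 23540 = 31846 - 23540 = 8306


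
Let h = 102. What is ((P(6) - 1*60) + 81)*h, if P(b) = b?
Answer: 2754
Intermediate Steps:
((P(6) - 1*60) + 81)*h = ((6 - 1*60) + 81)*102 = ((6 - 60) + 81)*102 = (-54 + 81)*102 = 27*102 = 2754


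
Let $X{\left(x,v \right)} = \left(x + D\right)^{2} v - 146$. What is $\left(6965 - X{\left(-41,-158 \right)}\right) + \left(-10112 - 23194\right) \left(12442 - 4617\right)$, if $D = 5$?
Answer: $-260407571$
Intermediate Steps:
$X{\left(x,v \right)} = -146 + v \left(5 + x\right)^{2}$ ($X{\left(x,v \right)} = \left(x + 5\right)^{2} v - 146 = \left(5 + x\right)^{2} v - 146 = v \left(5 + x\right)^{2} - 146 = -146 + v \left(5 + x\right)^{2}$)
$\left(6965 - X{\left(-41,-158 \right)}\right) + \left(-10112 - 23194\right) \left(12442 - 4617\right) = \left(6965 - \left(-146 - 158 \left(5 - 41\right)^{2}\right)\right) + \left(-10112 - 23194\right) \left(12442 - 4617\right) = \left(6965 - \left(-146 - 158 \left(-36\right)^{2}\right)\right) - 260619450 = \left(6965 - \left(-146 - 204768\right)\right) - 260619450 = \left(6965 - -204914\right) - 260619450 = \left(6965 + 204914\right) - 260619450 = 211879 - 260619450 = -260407571$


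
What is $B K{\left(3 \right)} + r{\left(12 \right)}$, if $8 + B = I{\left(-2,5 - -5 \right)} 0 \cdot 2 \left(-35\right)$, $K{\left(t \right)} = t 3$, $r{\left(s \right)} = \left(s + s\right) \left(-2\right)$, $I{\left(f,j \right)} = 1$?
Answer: $-120$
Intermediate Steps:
$r{\left(s \right)} = - 4 s$ ($r{\left(s \right)} = 2 s \left(-2\right) = - 4 s$)
$K{\left(t \right)} = 3 t$
$B = -8$ ($B = -8 + 1 \cdot 0 \cdot 2 \left(-35\right) = -8 + 0 \cdot 2 \left(-35\right) = -8 + 0 \left(-35\right) = -8 + 0 = -8$)
$B K{\left(3 \right)} + r{\left(12 \right)} = - 8 \cdot 3 \cdot 3 - 48 = \left(-8\right) 9 - 48 = -72 - 48 = -120$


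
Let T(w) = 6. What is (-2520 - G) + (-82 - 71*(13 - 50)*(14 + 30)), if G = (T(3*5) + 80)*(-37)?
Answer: 116168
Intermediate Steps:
G = -3182 (G = (6 + 80)*(-37) = 86*(-37) = -3182)
(-2520 - G) + (-82 - 71*(13 - 50)*(14 + 30)) = (-2520 - 1*(-3182)) + (-82 - 71*(13 - 50)*(14 + 30)) = (-2520 + 3182) + (-82 - (-2627)*44) = 662 + (-82 - 71*(-1628)) = 662 + (-82 + 115588) = 662 + 115506 = 116168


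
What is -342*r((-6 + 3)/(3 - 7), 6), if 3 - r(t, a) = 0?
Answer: -1026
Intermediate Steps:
r(t, a) = 3 (r(t, a) = 3 - 1*0 = 3 + 0 = 3)
-342*r((-6 + 3)/(3 - 7), 6) = -342*3 = -1026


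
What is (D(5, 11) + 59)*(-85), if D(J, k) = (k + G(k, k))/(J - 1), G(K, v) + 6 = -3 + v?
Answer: -21165/4 ≈ -5291.3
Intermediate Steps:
G(K, v) = -9 + v (G(K, v) = -6 + (-3 + v) = -9 + v)
D(J, k) = (-9 + 2*k)/(-1 + J) (D(J, k) = (k + (-9 + k))/(J - 1) = (-9 + 2*k)/(-1 + J))
(D(5, 11) + 59)*(-85) = ((-9 + 2*11)/(-1 + 5) + 59)*(-85) = ((-9 + 22)/4 + 59)*(-85) = ((¼)*13 + 59)*(-85) = (13/4 + 59)*(-85) = (249/4)*(-85) = -21165/4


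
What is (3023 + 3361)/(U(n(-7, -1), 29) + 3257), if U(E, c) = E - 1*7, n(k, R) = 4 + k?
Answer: 6384/3247 ≈ 1.9661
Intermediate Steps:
U(E, c) = -7 + E (U(E, c) = E - 7 = -7 + E)
(3023 + 3361)/(U(n(-7, -1), 29) + 3257) = (3023 + 3361)/((-7 + (4 - 7)) + 3257) = 6384/((-7 - 3) + 3257) = 6384/(-10 + 3257) = 6384/3247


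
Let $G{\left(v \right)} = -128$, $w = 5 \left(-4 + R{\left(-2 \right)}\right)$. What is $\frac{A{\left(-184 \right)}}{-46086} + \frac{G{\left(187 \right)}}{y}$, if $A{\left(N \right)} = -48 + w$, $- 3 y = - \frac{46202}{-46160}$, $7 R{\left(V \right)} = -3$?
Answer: $\frac{2859142540031}{7452428802} \approx 383.65$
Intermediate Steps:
$R{\left(V \right)} = - \frac{3}{7}$ ($R{\left(V \right)} = \frac{1}{7} \left(-3\right) = - \frac{3}{7}$)
$w = - \frac{155}{7}$ ($w = 5 \left(-4 - \frac{3}{7}\right) = 5 \left(- \frac{31}{7}\right) = - \frac{155}{7} \approx -22.143$)
$y = - \frac{23101}{69240}$ ($y = - \frac{\left(-46202\right) \frac{1}{-46160}}{3} = - \frac{\left(-46202\right) \left(- \frac{1}{46160}\right)}{3} = \left(- \frac{1}{3}\right) \frac{23101}{23080} = - \frac{23101}{69240} \approx -0.33364$)
$A{\left(N \right)} = - \frac{491}{7}$ ($A{\left(N \right)} = -48 - \frac{155}{7} = - \frac{491}{7}$)
$\frac{A{\left(-184 \right)}}{-46086} + \frac{G{\left(187 \right)}}{y} = - \frac{491}{7 \left(-46086\right)} - \frac{128}{- \frac{23101}{69240}} = \left(- \frac{491}{7}\right) \left(- \frac{1}{46086}\right) - - \frac{8862720}{23101} = \frac{491}{322602} + \frac{8862720}{23101} = \frac{2859142540031}{7452428802}$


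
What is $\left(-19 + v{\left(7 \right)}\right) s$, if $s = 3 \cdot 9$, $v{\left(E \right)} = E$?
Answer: $-324$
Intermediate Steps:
$s = 27$
$\left(-19 + v{\left(7 \right)}\right) s = \left(-19 + 7\right) 27 = \left(-12\right) 27 = -324$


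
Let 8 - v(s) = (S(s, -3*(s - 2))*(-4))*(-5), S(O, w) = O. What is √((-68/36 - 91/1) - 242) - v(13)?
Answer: 252 + I*√3014/3 ≈ 252.0 + 18.3*I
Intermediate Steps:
v(s) = 8 - 20*s (v(s) = 8 - s*(-4)*(-5) = 8 - (-4*s)*(-5) = 8 - 20*s)
√((-68/36 - 91/1) - 242) - v(13) = √((-68/36 - 91/1) - 242) - (8 - 20*13) = √((-68*1/36 - 91*1) - 242) - (8 - 260) = √((-17/9 - 91) - 242) - 1*(-252) = √(-836/9 - 242) + 252 = √(-3014/9) + 252 = I*√3014/3 + 252 = 252 + I*√3014/3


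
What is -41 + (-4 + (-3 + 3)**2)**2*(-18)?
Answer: -329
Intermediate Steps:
-41 + (-4 + (-3 + 3)**2)**2*(-18) = -41 + (-4 + 0**2)**2*(-18) = -41 + (-4 + 0)**2*(-18) = -41 + (-4)**2*(-18) = -41 + 16*(-18) = -41 - 288 = -329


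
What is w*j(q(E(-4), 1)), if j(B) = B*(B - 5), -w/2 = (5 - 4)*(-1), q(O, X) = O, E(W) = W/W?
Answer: -8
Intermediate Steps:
E(W) = 1
w = 2 (w = -2*(5 - 4)*(-1) = -2*(-1) = 2)
j(B) = B*(-5 + B)
w*j(q(E(-4), 1)) = 2*(1*(-5 + 1)) = 2*(1*(-4)) = 2*(-4) = -8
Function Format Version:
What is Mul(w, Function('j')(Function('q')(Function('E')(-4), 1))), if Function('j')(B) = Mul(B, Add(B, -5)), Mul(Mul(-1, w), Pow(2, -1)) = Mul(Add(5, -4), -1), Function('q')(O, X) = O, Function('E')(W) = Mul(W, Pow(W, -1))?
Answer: -8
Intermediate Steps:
Function('E')(W) = 1
w = 2 (w = Mul(-2, Mul(Add(5, -4), -1)) = Mul(-2, Mul(1, -1)) = Mul(-2, -1) = 2)
Function('j')(B) = Mul(B, Add(-5, B))
Mul(w, Function('j')(Function('q')(Function('E')(-4), 1))) = Mul(2, Mul(1, Add(-5, 1))) = Mul(2, Mul(1, -4)) = Mul(2, -4) = -8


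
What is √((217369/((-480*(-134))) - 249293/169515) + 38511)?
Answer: √1413089440954759549/6057336 ≈ 196.25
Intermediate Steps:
√((217369/((-480*(-134))) - 249293/169515) + 38511) = √((217369/64320 - 249293*1/169515) + 38511) = √((217369*(1/64320) - 249293/169515) + 38511) = √((217369/64320 - 249293/169515) + 38511) = √(277503737/145376064 + 38511) = √(5598855104441/145376064) = √1413089440954759549/6057336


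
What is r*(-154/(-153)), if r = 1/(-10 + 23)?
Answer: 154/1989 ≈ 0.077426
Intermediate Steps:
r = 1/13 ≈ 0.076923
r*(-154/(-153)) = (-154/(-153))/13 = (-154*(-1/153))/13 = (1/13)*(154/153) = 154/1989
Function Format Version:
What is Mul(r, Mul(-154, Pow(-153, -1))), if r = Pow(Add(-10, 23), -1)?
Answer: Rational(154, 1989) ≈ 0.077426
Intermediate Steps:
r = Rational(1, 13) (r = Pow(13, -1) = Rational(1, 13) ≈ 0.076923)
Mul(r, Mul(-154, Pow(-153, -1))) = Mul(Rational(1, 13), Mul(-154, Pow(-153, -1))) = Mul(Rational(1, 13), Mul(-154, Rational(-1, 153))) = Mul(Rational(1, 13), Rational(154, 153)) = Rational(154, 1989)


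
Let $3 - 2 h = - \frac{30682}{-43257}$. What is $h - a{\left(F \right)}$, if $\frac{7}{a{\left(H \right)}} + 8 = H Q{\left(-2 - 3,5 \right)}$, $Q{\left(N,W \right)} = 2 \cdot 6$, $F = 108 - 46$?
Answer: $\frac{36161953}{31837152} \approx 1.1358$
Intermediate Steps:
$F = 62$
$h = \frac{99089}{86514}$ ($h = \frac{3}{2} - \frac{\left(-30682\right) \frac{1}{-43257}}{2} = \frac{3}{2} - \frac{\left(-30682\right) \left(- \frac{1}{43257}\right)}{2} = \frac{3}{2} - \frac{15341}{43257} = \frac{99089}{86514} \approx 1.1454$)
$Q{\left(N,W \right)} = 12$
$a{\left(H \right)} = \frac{7}{-8 + 12 H}$ ($a{\left(H \right)} = \frac{7}{-8 + H 12} = \frac{7}{-8 + 12 H}$)
$h - a{\left(F \right)} = \frac{99089}{86514} - \frac{7}{4 \left(-2 + 3 \cdot 62\right)} = \frac{99089}{86514} - \frac{7}{4 \left(-2 + 186\right)} = \frac{99089}{86514} - \frac{7}{4 \cdot 184} = \frac{99089}{86514} - \frac{7}{4} \cdot \frac{1}{184} = \frac{99089}{86514} - \frac{7}{736} = \frac{36161953}{31837152}$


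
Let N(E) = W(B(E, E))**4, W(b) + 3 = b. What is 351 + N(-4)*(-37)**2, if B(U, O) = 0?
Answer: 111240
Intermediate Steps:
W(b) = -3 + b
N(E) = 81 (N(E) = (-3 + 0)**4 = (-3)**4 = 81)
351 + N(-4)*(-37)**2 = 351 + 81*(-37)**2 = 351 + 81*1369 = 351 + 110889 = 111240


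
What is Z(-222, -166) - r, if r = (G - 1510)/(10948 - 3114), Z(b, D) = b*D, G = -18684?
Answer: 144359381/3917 ≈ 36855.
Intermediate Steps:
Z(b, D) = D*b
r = -10097/3917 (r = (-18684 - 1510)/(10948 - 3114) = -20194/7834 = -20194*1/7834 = -10097/3917 ≈ -2.5777)
Z(-222, -166) - r = -166*(-222) - 1*(-10097/3917) = 36852 + 10097/3917 = 144359381/3917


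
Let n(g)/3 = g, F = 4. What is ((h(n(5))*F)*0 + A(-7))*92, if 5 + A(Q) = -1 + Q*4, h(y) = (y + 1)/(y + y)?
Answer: -3128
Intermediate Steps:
n(g) = 3*g
h(y) = (1 + y)/(2*y) (h(y) = (1 + y)/((2*y)) = (1 + y)*(1/(2*y)) = (1 + y)/(2*y))
A(Q) = -6 + 4*Q (A(Q) = -5 + (-1 + Q*4) = -5 + (-1 + 4*Q) = -6 + 4*Q)
((h(n(5))*F)*0 + A(-7))*92 = ((((1 + 3*5)/(2*((3*5))))*4)*0 + (-6 + 4*(-7)))*92 = ((((½)*(1 + 15)/15)*4)*0 + (-6 - 28))*92 = ((((½)*(1/15)*16)*4)*0 - 34)*92 = (((8/15)*4)*0 - 34)*92 = ((32/15)*0 - 34)*92 = (0 - 34)*92 = -34*92 = -3128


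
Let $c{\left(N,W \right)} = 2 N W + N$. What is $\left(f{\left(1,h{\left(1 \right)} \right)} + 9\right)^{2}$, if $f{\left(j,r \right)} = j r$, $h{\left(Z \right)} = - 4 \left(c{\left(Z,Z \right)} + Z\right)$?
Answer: $49$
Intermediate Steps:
$c{\left(N,W \right)} = N + 2 N W$ ($c{\left(N,W \right)} = 2 N W + N = N + 2 N W$)
$h{\left(Z \right)} = - 4 Z - 4 Z \left(1 + 2 Z\right)$ ($h{\left(Z \right)} = - 4 \left(Z \left(1 + 2 Z\right) + Z\right) = - 4 \left(Z + Z \left(1 + 2 Z\right)\right) = - 4 Z - 4 Z \left(1 + 2 Z\right)$)
$\left(f{\left(1,h{\left(1 \right)} \right)} + 9\right)^{2} = \left(1 \cdot 8 \cdot 1 \left(-1 - 1\right) + 9\right)^{2} = \left(1 \cdot 8 \cdot 1 \left(-2\right) + 9\right)^{2} = \left(1 \left(-16\right) + 9\right)^{2} = \left(-16 + 9\right)^{2} = \left(-7\right)^{2} = 49$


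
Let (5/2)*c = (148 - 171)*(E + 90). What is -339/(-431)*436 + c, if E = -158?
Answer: 2087188/2155 ≈ 968.53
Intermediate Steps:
c = 3128/5 (c = 2*((148 - 171)*(-158 + 90))/5 = 2*(-23*(-68))/5 = (⅖)*1564 = 3128/5 ≈ 625.60)
-339/(-431)*436 + c = -339/(-431)*436 + 3128/5 = -339*(-1/431)*436 + 3128/5 = (339/431)*436 + 3128/5 = 147804/431 + 3128/5 = 2087188/2155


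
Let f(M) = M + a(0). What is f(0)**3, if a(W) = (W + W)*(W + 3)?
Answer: 0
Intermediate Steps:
a(W) = 2*W*(3 + W) (a(W) = (2*W)*(3 + W) = 2*W*(3 + W))
f(M) = M (f(M) = M + 2*0*(3 + 0) = M + 2*0*3 = M + 0 = M)
f(0)**3 = 0**3 = 0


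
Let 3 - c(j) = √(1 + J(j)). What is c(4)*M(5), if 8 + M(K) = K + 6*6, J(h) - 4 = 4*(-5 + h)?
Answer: 66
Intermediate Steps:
J(h) = -16 + 4*h (J(h) = 4 + 4*(-5 + h) = 4 + (-20 + 4*h) = -16 + 4*h)
M(K) = 28 + K (M(K) = -8 + (K + 6*6) = -8 + (K + 36) = -8 + (36 + K) = 28 + K)
c(j) = 3 - √(-15 + 4*j) (c(j) = 3 - √(1 + (-16 + 4*j)) = 3 - √(-15 + 4*j))
c(4)*M(5) = (3 - √(-15 + 4*4))*(28 + 5) = (3 - √(-15 + 16))*33 = (3 - √1)*33 = (3 - 1*1)*33 = (3 - 1)*33 = 2*33 = 66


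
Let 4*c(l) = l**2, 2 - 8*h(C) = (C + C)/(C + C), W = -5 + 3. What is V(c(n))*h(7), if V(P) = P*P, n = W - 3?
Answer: 625/128 ≈ 4.8828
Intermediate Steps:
W = -2
h(C) = 1/8 (h(C) = 1/4 - (C + C)/(8*(C + C)) = 1/4 - 2*C/(8*(2*C)) = 1/4 - 2*C*1/(2*C)/8 = 1/4 - 1/8*1 = 1/4 - 1/8 = 1/8)
n = -5 (n = -2 - 3 = -5)
c(l) = l**2/4
V(P) = P**2
V(c(n))*h(7) = ((1/4)*(-5)**2)**2*(1/8) = ((1/4)*25)**2*(1/8) = (25/4)**2*(1/8) = (625/16)*(1/8) = 625/128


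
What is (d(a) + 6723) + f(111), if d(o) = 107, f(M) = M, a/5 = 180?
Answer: 6941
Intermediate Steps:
a = 900 (a = 5*180 = 900)
(d(a) + 6723) + f(111) = (107 + 6723) + 111 = 6830 + 111 = 6941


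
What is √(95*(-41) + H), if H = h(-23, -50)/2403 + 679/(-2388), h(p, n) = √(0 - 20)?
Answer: √(-395886179834487 + 84587736*I*√5)/318798 ≈ 1.4909e-5 + 62.412*I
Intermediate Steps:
h(p, n) = 2*I*√5 (h(p, n) = √(-20) = 2*I*√5)
H = -679/2388 + 2*I*√5/2403 (H = (2*I*√5)/2403 + 679/(-2388) = (2*I*√5)*(1/2403) + 679*(-1/2388) = 2*I*√5/2403 - 679/2388 = -679/2388 + 2*I*√5/2403 ≈ -0.28434 + 0.0018611*I)
√(95*(-41) + H) = √(95*(-41) + (-679/2388 + 2*I*√5/2403)) = √(-3895 + (-679/2388 + 2*I*√5/2403)) = √(-9301939/2388 + 2*I*√5/2403)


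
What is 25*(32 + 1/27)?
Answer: 21625/27 ≈ 800.93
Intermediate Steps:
25*(32 + 1/27) = 25*(865/27) = 21625/27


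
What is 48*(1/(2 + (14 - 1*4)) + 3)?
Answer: 148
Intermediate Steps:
48*(1/(2 + (14 - 1*4)) + 3) = 48*(1/(2 + (14 - 4)) + 3) = 48*(1/(2 + 10) + 3) = 48*(1/12 + 3) = 48*(37/12) = 148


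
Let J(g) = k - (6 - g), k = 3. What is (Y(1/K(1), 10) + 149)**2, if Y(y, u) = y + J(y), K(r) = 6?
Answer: 192721/9 ≈ 21413.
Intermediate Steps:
J(g) = -3 + g (J(g) = 3 - (6 - g) = 3 + (-6 + g) = -3 + g)
Y(y, u) = -3 + 2*y (Y(y, u) = y + (-3 + y) = -3 + 2*y)
(Y(1/K(1), 10) + 149)**2 = ((-3 + 2/6) + 149)**2 = ((-3 + 2*(1/6)) + 149)**2 = ((-3 + 1/3) + 149)**2 = (-8/3 + 149)**2 = (439/3)**2 = 192721/9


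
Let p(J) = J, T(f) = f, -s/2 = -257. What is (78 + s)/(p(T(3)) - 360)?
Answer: -592/357 ≈ -1.6583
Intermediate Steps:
s = 514 (s = -2*(-257) = 514)
(78 + s)/(p(T(3)) - 360) = (78 + 514)/(3 - 360) = 592/(-357) = 592*(-1/357) = -592/357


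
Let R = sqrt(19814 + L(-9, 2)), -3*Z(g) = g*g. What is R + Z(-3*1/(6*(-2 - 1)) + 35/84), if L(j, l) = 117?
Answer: -49/432 + sqrt(19931) ≈ 141.06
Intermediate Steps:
Z(g) = -g**2/3 (Z(g) = -g*g/3 = -g**2/3)
R = sqrt(19931) (R = sqrt(19814 + 117) = sqrt(19931) ≈ 141.18)
R + Z(-3*1/(6*(-2 - 1)) + 35/84) = sqrt(19931) - (-3*1/(6*(-2 - 1)) + 35/84)**2/3 = sqrt(19931) - (-3/((-3*6)) + 35*(1/84))**2/3 = sqrt(19931) - (-3/(-18) + 5/12)**2/3 = sqrt(19931) - (-3*(-1/18) + 5/12)**2/3 = sqrt(19931) - (1/6 + 5/12)**2/3 = sqrt(19931) - (7/12)**2/3 = sqrt(19931) - 1/3*49/144 = sqrt(19931) - 49/432 = -49/432 + sqrt(19931)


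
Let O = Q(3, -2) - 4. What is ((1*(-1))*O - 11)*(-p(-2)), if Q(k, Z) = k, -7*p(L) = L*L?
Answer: -40/7 ≈ -5.7143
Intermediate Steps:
p(L) = -L²/7 (p(L) = -L*L/7 = -L²/7)
O = -1 (O = 3 - 4 = -1)
((1*(-1))*O - 11)*(-p(-2)) = ((1*(-1))*(-1) - 11)*(-(-1)*(-2)²/7) = (-1*(-1) - 11)*(-(-1)*4/7) = (1 - 11)*(-1*(-4/7)) = -10*4/7 = -40/7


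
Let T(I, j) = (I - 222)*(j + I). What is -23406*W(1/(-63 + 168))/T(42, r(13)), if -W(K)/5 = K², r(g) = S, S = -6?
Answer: -3901/2381400 ≈ -0.0016381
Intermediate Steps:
r(g) = -6
T(I, j) = (-222 + I)*(I + j)
W(K) = -5*K²
-23406*W(1/(-63 + 168))/T(42, r(13)) = -23406*(-5/((-63 + 168)²*(42² - 222*42 - 222*(-6) + 42*(-6)))) = -23406*(-1/(2205*(1764 - 9324 + 1332 - 252))) = -23406/((-6480/((-5*(1/105)²)))) = -23406/((-6480/((-5*1/11025)))) = -23406/((-6480/(-1/2205))) = -23406/((-6480*(-2205))) = -23406/14288400 = -23406*1/14288400 = -3901/2381400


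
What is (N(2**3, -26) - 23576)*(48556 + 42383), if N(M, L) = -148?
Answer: -2157436836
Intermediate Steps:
(N(2**3, -26) - 23576)*(48556 + 42383) = (-148 - 23576)*(48556 + 42383) = -23724*90939 = -2157436836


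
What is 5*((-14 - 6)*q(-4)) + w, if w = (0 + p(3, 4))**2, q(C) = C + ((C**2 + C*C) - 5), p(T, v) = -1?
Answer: -2299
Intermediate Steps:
q(C) = -5 + C + 2*C**2 (q(C) = C + ((C**2 + C**2) - 5) = C + (2*C**2 - 5) = C + (-5 + 2*C**2) = -5 + C + 2*C**2)
w = 1 (w = (0 - 1)**2 = (-1)**2 = 1)
5*((-14 - 6)*q(-4)) + w = 5*((-14 - 6)*(-5 - 4 + 2*(-4)**2)) + 1 = 5*(-20*(-5 - 4 + 2*16)) + 1 = 5*(-20*(-5 - 4 + 32)) + 1 = 5*(-20*23) + 1 = 5*(-460) + 1 = -2300 + 1 = -2299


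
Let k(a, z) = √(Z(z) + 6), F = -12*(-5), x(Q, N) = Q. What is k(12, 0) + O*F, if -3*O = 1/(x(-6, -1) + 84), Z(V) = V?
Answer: -10/39 + √6 ≈ 2.1931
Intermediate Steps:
F = 60
O = -1/234 (O = -1/(3*(-6 + 84)) = -⅓/78 = -⅓*1/78 = -1/234 ≈ -0.0042735)
k(a, z) = √(6 + z) (k(a, z) = √(z + 6) = √(6 + z))
k(12, 0) + O*F = √(6 + 0) - 1/234*60 = √6 - 10/39 = -10/39 + √6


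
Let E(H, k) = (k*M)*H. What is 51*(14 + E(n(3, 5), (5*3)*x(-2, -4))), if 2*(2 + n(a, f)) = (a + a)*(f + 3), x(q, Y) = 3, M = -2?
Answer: -100266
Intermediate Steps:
n(a, f) = -2 + a*(3 + f) (n(a, f) = -2 + ((a + a)*(f + 3))/2 = -2 + ((2*a)*(3 + f))/2 = -2 + (2*a*(3 + f))/2 = -2 + a*(3 + f))
E(H, k) = -2*H*k (E(H, k) = (k*(-2))*H = (-2*k)*H = -2*H*k)
51*(14 + E(n(3, 5), (5*3)*x(-2, -4))) = 51*(14 - 2*(-2 + 3*3 + 3*5)*(5*3)*3) = 51*(14 - 2*(-2 + 9 + 15)*15*3) = 51*(14 - 2*22*45) = 51*(14 - 1980) = 51*(-1966) = -100266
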